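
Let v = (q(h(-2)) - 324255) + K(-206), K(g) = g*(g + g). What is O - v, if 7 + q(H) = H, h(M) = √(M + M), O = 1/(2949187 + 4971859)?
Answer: 1896219201941/7921046 - 2*I ≈ 2.3939e+5 - 2.0*I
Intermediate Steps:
K(g) = 2*g² (K(g) = g*(2*g) = 2*g²)
O = 1/7921046 ≈ 1.2625e-7
h(M) = √2*√M (h(M) = √(2*M) = √2*√M)
q(H) = -7 + H
v = -239390 + 2*I (v = ((-7 + √2*√(-2)) - 324255) + 2*(-206)² = ((-7 + √2*(I*√2)) - 324255) + 2*42436 = ((-7 + 2*I) - 324255) + 84872 = (-324262 + 2*I) + 84872 = -239390 + 2*I ≈ -2.3939e+5 + 2.0*I)
O - v = 1/7921046 - (-239390 + 2*I) = 1/7921046 + (239390 - 2*I) = 1896219201941/7921046 - 2*I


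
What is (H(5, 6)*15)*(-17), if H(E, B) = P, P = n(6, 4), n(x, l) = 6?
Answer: -1530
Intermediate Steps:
P = 6
H(E, B) = 6
(H(5, 6)*15)*(-17) = (6*15)*(-17) = 90*(-17) = -1530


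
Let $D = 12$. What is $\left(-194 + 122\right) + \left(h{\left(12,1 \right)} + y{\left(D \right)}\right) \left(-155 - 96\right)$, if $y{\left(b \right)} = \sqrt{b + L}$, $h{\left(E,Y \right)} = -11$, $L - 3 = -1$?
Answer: $2689 - 251 \sqrt{14} \approx 1749.8$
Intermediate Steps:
$L = 2$ ($L = 3 - 1 = 2$)
$y{\left(b \right)} = \sqrt{2 + b}$ ($y{\left(b \right)} = \sqrt{b + 2} = \sqrt{2 + b}$)
$\left(-194 + 122\right) + \left(h{\left(12,1 \right)} + y{\left(D \right)}\right) \left(-155 - 96\right) = \left(-194 + 122\right) + \left(-11 + \sqrt{2 + 12}\right) \left(-155 - 96\right) = -72 + \left(-11 + \sqrt{14}\right) \left(-251\right) = -72 + \left(2761 - 251 \sqrt{14}\right) = 2689 - 251 \sqrt{14}$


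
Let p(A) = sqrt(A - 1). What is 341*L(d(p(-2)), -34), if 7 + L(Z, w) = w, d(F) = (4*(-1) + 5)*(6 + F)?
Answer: -13981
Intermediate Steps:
p(A) = sqrt(-1 + A)
d(F) = 6 + F (d(F) = (-4 + 5)*(6 + F) = 1*(6 + F) = 6 + F)
L(Z, w) = -7 + w
341*L(d(p(-2)), -34) = 341*(-7 - 34) = 341*(-41) = -13981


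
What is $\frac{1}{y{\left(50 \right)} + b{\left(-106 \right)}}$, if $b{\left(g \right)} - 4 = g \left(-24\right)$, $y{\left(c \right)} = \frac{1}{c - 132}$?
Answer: $\frac{82}{208935} \approx 0.00039247$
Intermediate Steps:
$y{\left(c \right)} = \frac{1}{-132 + c}$
$b{\left(g \right)} = 4 - 24 g$ ($b{\left(g \right)} = 4 + g \left(-24\right) = 4 - 24 g$)
$\frac{1}{y{\left(50 \right)} + b{\left(-106 \right)}} = \frac{1}{\frac{1}{-132 + 50} + \left(4 - -2544\right)} = \frac{1}{\frac{1}{-82} + \left(4 + 2544\right)} = \frac{1}{- \frac{1}{82} + 2548} = \frac{1}{\frac{208935}{82}} = \frac{82}{208935}$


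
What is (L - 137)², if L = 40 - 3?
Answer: 10000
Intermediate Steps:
L = 37
(L - 137)² = (37 - 137)² = (-100)² = 10000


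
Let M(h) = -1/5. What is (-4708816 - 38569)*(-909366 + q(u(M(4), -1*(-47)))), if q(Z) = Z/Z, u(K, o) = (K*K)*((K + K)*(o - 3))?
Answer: 4317105760525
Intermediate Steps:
M(h) = -1/5 (M(h) = -1*1/5 = -1/5)
u(K, o) = 2*K**3*(-3 + o) (u(K, o) = K**2*((2*K)*(-3 + o)) = K**2*(2*K*(-3 + o)) = 2*K**3*(-3 + o))
q(Z) = 1
(-4708816 - 38569)*(-909366 + q(u(M(4), -1*(-47)))) = (-4708816 - 38569)*(-909366 + 1) = -4747385*(-909365) = 4317105760525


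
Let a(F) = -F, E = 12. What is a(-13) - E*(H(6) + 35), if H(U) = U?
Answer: -479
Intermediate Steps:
a(-13) - E*(H(6) + 35) = -1*(-13) - 12*(6 + 35) = 13 - 12*41 = 13 - 1*492 = 13 - 492 = -479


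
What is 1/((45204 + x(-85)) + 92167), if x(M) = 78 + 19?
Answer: 1/137468 ≈ 7.2744e-6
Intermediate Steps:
x(M) = 97
1/((45204 + x(-85)) + 92167) = 1/((45204 + 97) + 92167) = 1/(45301 + 92167) = 1/137468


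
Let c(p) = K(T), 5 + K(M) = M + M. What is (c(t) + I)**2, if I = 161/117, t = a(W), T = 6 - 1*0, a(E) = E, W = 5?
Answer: 960400/13689 ≈ 70.159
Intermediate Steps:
T = 6 (T = 6 + 0 = 6)
t = 5
K(M) = -5 + 2*M (K(M) = -5 + (M + M) = -5 + 2*M)
c(p) = 7 (c(p) = -5 + 2*6 = -5 + 12 = 7)
I = 161/117 (I = 161*(1/117) = 161/117 ≈ 1.3761)
(c(t) + I)**2 = (7 + 161/117)**2 = (980/117)**2 = 960400/13689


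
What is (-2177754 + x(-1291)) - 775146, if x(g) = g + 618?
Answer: -2953573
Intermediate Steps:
x(g) = 618 + g
(-2177754 + x(-1291)) - 775146 = (-2177754 + (618 - 1291)) - 775146 = (-2177754 - 673) - 775146 = -2178427 - 775146 = -2953573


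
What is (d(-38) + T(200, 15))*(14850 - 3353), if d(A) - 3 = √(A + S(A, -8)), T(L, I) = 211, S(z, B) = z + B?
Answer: 2460358 + 22994*I*√21 ≈ 2.4604e+6 + 1.0537e+5*I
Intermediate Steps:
S(z, B) = B + z
d(A) = 3 + √(-8 + 2*A) (d(A) = 3 + √(A + (-8 + A)) = 3 + √(-8 + 2*A))
(d(-38) + T(200, 15))*(14850 - 3353) = ((3 + √(-8 + 2*(-38))) + 211)*(14850 - 3353) = ((3 + √(-8 - 76)) + 211)*11497 = ((3 + √(-84)) + 211)*11497 = ((3 + 2*I*√21) + 211)*11497 = (214 + 2*I*√21)*11497 = 2460358 + 22994*I*√21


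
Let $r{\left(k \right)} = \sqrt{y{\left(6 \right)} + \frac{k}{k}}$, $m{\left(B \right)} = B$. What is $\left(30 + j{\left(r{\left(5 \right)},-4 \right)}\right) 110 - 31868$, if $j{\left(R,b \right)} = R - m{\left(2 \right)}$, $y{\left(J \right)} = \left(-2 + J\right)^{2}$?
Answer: $-28788 + 110 \sqrt{17} \approx -28334.0$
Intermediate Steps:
$r{\left(k \right)} = \sqrt{17}$ ($r{\left(k \right)} = \sqrt{\left(-2 + 6\right)^{2} + \frac{k}{k}} = \sqrt{4^{2} + 1} = \sqrt{16 + 1} = \sqrt{17}$)
$j{\left(R,b \right)} = -2 + R$ ($j{\left(R,b \right)} = R - 2 = -2 + R$)
$\left(30 + j{\left(r{\left(5 \right)},-4 \right)}\right) 110 - 31868 = \left(30 - \left(2 - \sqrt{17}\right)\right) 110 - 31868 = \left(28 + \sqrt{17}\right) 110 - 31868 = \left(3080 + 110 \sqrt{17}\right) - 31868 = -28788 + 110 \sqrt{17}$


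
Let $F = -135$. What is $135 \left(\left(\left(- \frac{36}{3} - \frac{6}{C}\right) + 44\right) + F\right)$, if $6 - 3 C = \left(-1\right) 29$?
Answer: $- \frac{97821}{7} \approx -13974.0$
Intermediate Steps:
$C = \frac{35}{3}$ ($C = 2 - \frac{\left(-1\right) 29}{3} = 2 - - \frac{29}{3} = 2 + \frac{29}{3} = \frac{35}{3} \approx 11.667$)
$135 \left(\left(\left(- \frac{36}{3} - \frac{6}{C}\right) + 44\right) + F\right) = 135 \left(\left(\left(- \frac{36}{3} - \frac{6}{\frac{35}{3}}\right) + 44\right) - 135\right) = 135 \left(\left(\left(\left(-36\right) \frac{1}{3} - \frac{18}{35}\right) + 44\right) - 135\right) = 135 \left(\left(\left(-12 - \frac{18}{35}\right) + 44\right) - 135\right) = 135 \left(\left(- \frac{438}{35} + 44\right) - 135\right) = 135 \left(\frac{1102}{35} - 135\right) = 135 \left(- \frac{3623}{35}\right) = - \frac{97821}{7}$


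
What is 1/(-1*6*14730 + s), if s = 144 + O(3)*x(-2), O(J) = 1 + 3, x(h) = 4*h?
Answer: -1/88268 ≈ -1.1329e-5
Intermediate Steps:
O(J) = 4
s = 112 (s = 144 + 4*(4*(-2)) = 144 + 4*(-8) = 144 - 32 = 112)
1/(-1*6*14730 + s) = 1/(-1*6*14730 + 112) = 1/(-6*14730 + 112) = 1/(-88380 + 112) = 1/(-88268) = -1/88268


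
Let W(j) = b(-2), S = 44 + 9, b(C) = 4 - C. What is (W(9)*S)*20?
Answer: 6360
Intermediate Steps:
S = 53
W(j) = 6 (W(j) = 4 - 1*(-2) = 4 + 2 = 6)
(W(9)*S)*20 = (6*53)*20 = 318*20 = 6360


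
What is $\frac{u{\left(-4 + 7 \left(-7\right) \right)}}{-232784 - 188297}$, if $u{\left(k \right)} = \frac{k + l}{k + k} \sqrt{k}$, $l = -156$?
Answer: $- \frac{209 i \sqrt{53}}{44634586} \approx - 3.4089 \cdot 10^{-5} i$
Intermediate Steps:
$u{\left(k \right)} = \frac{-156 + k}{2 \sqrt{k}}$ ($u{\left(k \right)} = \frac{k - 156}{k + k} \sqrt{k} = \frac{-156 + k}{2 k} \sqrt{k} = \frac{-156 + k}{2 \sqrt{k}}$)
$\frac{u{\left(-4 + 7 \left(-7\right) \right)}}{-232784 - 188297} = \frac{\frac{1}{2} \frac{1}{\sqrt{-4 + 7 \left(-7\right)}} \left(-156 + \left(-4 + 7 \left(-7\right)\right)\right)}{-232784 - 188297} = \frac{\frac{1}{2} \frac{1}{\sqrt{-4 - 49}} \left(-156 - 53\right)}{-421081} = \frac{-156 - 53}{2 i \sqrt{53}} \left(- \frac{1}{421081}\right) = \frac{1}{2} \left(- \frac{i \sqrt{53}}{53}\right) \left(-209\right) \left(- \frac{1}{421081}\right) = \frac{209 i \sqrt{53}}{106} \left(- \frac{1}{421081}\right) = - \frac{209 i \sqrt{53}}{44634586}$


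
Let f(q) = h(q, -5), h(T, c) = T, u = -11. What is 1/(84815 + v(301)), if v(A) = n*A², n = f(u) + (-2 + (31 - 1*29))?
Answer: -1/911796 ≈ -1.0967e-6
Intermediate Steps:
f(q) = q
n = -11 (n = -11 + (-2 + (31 - 1*29)) = -11 + (-2 + (31 - 29)) = -11 + (-2 + 2) = -11 + 0 = -11)
v(A) = -11*A²
1/(84815 + v(301)) = 1/(84815 - 11*301²) = 1/(84815 - 11*90601) = 1/(84815 - 996611) = 1/(-911796) = -1/911796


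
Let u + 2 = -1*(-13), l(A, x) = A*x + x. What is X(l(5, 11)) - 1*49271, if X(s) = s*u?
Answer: -48545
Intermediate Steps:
l(A, x) = x + A*x
u = 11 (u = -2 - 1*(-13) = -2 + 13 = 11)
X(s) = 11*s (X(s) = s*11 = 11*s)
X(l(5, 11)) - 1*49271 = 11*(11*(1 + 5)) - 1*49271 = 11*(11*6) - 49271 = 11*66 - 49271 = 726 - 49271 = -48545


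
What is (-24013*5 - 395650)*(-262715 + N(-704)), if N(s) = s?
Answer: 135849129585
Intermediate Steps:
(-24013*5 - 395650)*(-262715 + N(-704)) = (-24013*5 - 395650)*(-262715 - 704) = (-120065 - 395650)*(-263419) = -515715*(-263419) = 135849129585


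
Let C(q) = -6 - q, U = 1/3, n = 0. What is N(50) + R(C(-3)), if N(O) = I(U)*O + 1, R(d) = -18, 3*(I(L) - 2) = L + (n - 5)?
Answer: 47/9 ≈ 5.2222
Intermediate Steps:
U = ⅓ ≈ 0.33333
I(L) = ⅓ + L/3 (I(L) = 2 + (L + (0 - 5))/3 = 2 + (L - 5)/3 = 2 + (-5 + L)/3 = 2 + (-5/3 + L/3) = ⅓ + L/3)
N(O) = 1 + 4*O/9 (N(O) = (⅓ + (⅓)*(⅓))*O + 1 = (⅓ + ⅑)*O + 1 = 4*O/9 + 1 = 1 + 4*O/9)
N(50) + R(C(-3)) = (1 + (4/9)*50) - 18 = (1 + 200/9) - 18 = 209/9 - 18 = 47/9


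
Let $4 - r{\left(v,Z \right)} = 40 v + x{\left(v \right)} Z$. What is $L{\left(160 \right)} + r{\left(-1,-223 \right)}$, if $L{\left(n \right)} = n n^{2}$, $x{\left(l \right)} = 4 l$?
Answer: $4095152$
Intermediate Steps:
$r{\left(v,Z \right)} = 4 - 40 v - 4 Z v$ ($r{\left(v,Z \right)} = 4 - \left(40 v + 4 v Z\right) = 4 - \left(40 v + 4 Z v\right) = 4 - 40 v - 4 Z v$)
$L{\left(n \right)} = n^{3}$
$L{\left(160 \right)} + r{\left(-1,-223 \right)} = 160^{3} - \left(-44 + 892\right) = 4096000 + \left(4 + 40 - 892\right) = 4096000 - 848 = 4095152$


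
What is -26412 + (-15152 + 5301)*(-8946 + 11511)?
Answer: -25294227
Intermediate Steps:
-26412 + (-15152 + 5301)*(-8946 + 11511) = -26412 - 9851*2565 = -26412 - 25267815 = -25294227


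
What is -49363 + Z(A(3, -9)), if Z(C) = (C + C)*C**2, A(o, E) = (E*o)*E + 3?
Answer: 29724509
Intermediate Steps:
A(o, E) = 3 + o*E**2 (A(o, E) = o*E**2 + 3 = 3 + o*E**2)
Z(C) = 2*C**3 (Z(C) = (2*C)*C**2 = 2*C**3)
-49363 + Z(A(3, -9)) = -49363 + 2*(3 + 3*(-9)**2)**3 = -49363 + 2*(3 + 3*81)**3 = -49363 + 2*(3 + 243)**3 = -49363 + 2*246**3 = -49363 + 2*14886936 = -49363 + 29773872 = 29724509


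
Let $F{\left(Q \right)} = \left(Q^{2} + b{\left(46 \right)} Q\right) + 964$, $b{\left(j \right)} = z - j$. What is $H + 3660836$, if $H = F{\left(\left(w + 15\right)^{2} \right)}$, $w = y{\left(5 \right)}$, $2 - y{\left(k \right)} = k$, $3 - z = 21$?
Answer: $3673320$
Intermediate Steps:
$z = -18$ ($z = 3 - 21 = -18$)
$y{\left(k \right)} = 2 - k$
$w = -3$ ($w = 2 - 5 = -3$)
$b{\left(j \right)} = -18 - j$
$F{\left(Q \right)} = 964 + Q^{2} - 64 Q$ ($F{\left(Q \right)} = \left(Q^{2} + \left(-18 - 46\right) Q\right) + 964 = \left(Q^{2} - 64 Q\right) + 964 = 964 + Q^{2} - 64 Q$)
$H = 12484$ ($H = 964 + \left(\left(-3 + 15\right)^{2}\right)^{2} - 64 \left(-3 + 15\right)^{2} = 964 + \left(12^{2}\right)^{2} - 64 \cdot 12^{2} = 964 + 144^{2} - 9216 = 964 + 20736 - 9216 = 12484$)
$H + 3660836 = 12484 + 3660836 = 3673320$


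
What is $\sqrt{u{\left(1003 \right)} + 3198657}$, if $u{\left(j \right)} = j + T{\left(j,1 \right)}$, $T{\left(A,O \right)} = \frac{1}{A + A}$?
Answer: $\frac{\sqrt{12875547029766}}{2006} \approx 1788.8$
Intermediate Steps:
$T{\left(A,O \right)} = \frac{1}{2 A}$
$u{\left(j \right)} = j + \frac{1}{2 j}$
$\sqrt{u{\left(1003 \right)} + 3198657} = \sqrt{\left(1003 + \frac{1}{2 \cdot 1003}\right) + 3198657} = \sqrt{\left(1003 + \frac{1}{2} \cdot \frac{1}{1003}\right) + 3198657} = \sqrt{\left(1003 + \frac{1}{2006}\right) + 3198657} = \sqrt{\frac{2012019}{2006} + 3198657} = \sqrt{\frac{6418517961}{2006}} = \frac{\sqrt{12875547029766}}{2006}$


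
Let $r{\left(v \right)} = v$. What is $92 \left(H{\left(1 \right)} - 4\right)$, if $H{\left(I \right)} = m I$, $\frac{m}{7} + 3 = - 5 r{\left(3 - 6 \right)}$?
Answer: $7360$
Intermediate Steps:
$m = 84$ ($m = -21 + 7 \left(- 5 \left(3 - 6\right)\right) = -21 + 7 \left(\left(-5\right) \left(-3\right)\right) = -21 + 7 \cdot 15 = -21 + 105 = 84$)
$H{\left(I \right)} = 84 I$
$92 \left(H{\left(1 \right)} - 4\right) = 92 \left(84 \cdot 1 - 4\right) = 92 \left(84 - 4\right) = 92 \cdot 80 = 7360$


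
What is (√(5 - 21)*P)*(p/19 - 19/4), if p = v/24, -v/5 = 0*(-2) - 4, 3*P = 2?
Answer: -2146*I/171 ≈ -12.55*I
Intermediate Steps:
P = ⅔ (P = (⅓)*2 = ⅔ ≈ 0.66667)
v = 20 (v = -5*(0*(-2) - 4) = -5*(0 - 4) = -5*(-4) = 20)
p = ⅚ (p = 20/24 = 20*(1/24) = ⅚ ≈ 0.83333)
(√(5 - 21)*P)*(p/19 - 19/4) = (√(5 - 21)*(⅔))*((⅚)/19 - 19/4) = (√(-16)*(⅔))*((⅚)*(1/19) - 19*¼) = ((4*I)*(⅔))*(5/114 - 19/4) = (8*I/3)*(-1073/228) = -2146*I/171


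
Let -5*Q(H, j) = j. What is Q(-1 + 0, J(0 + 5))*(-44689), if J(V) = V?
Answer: 44689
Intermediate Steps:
Q(H, j) = -j/5
Q(-1 + 0, J(0 + 5))*(-44689) = -(0 + 5)/5*(-44689) = -⅕*5*(-44689) = -1*(-44689) = 44689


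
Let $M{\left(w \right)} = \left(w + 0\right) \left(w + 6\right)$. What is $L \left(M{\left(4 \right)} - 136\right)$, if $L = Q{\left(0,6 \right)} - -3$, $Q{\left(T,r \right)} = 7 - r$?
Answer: $-384$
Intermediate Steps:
$M{\left(w \right)} = w \left(6 + w\right)$
$L = 4$ ($L = \left(7 - 6\right) - -3 = \left(7 - 6\right) + 3 = 1 + 3 = 4$)
$L \left(M{\left(4 \right)} - 136\right) = 4 \left(4 \left(6 + 4\right) - 136\right) = 4 \left(4 \cdot 10 - 136\right) = 4 \left(40 - 136\right) = 4 \left(-96\right) = -384$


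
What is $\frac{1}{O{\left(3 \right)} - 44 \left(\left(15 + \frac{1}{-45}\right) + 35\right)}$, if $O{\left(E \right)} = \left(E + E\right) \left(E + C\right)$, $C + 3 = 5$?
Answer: $- \frac{45}{97606} \approx -0.00046104$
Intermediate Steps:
$C = 2$ ($C = -3 + 5 = 2$)
$O{\left(E \right)} = 2 E \left(2 + E\right)$ ($O{\left(E \right)} = \left(E + E\right) \left(E + 2\right) = 2 E \left(2 + E\right)$)
$\frac{1}{O{\left(3 \right)} - 44 \left(\left(15 + \frac{1}{-45}\right) + 35\right)} = \frac{1}{2 \cdot 3 \left(2 + 3\right) - 44 \left(\left(15 + \frac{1}{-45}\right) + 35\right)} = \frac{1}{2 \cdot 3 \cdot 5 - 44 \left(\left(15 - \frac{1}{45}\right) + 35\right)} = \frac{1}{30 - 44 \left(\frac{674}{45} + 35\right)} = \frac{1}{30 - \frac{98956}{45}} = \frac{1}{- \frac{97606}{45}} = - \frac{45}{97606}$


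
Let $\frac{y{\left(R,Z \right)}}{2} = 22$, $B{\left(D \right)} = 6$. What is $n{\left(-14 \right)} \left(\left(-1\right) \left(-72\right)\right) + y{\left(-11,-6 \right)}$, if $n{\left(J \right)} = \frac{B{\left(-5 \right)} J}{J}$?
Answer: $476$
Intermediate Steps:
$y{\left(R,Z \right)} = 44$ ($y{\left(R,Z \right)} = 2 \cdot 22 = 44$)
$n{\left(J \right)} = 6$ ($n{\left(J \right)} = \frac{6 J}{J} = 6$)
$n{\left(-14 \right)} \left(\left(-1\right) \left(-72\right)\right) + y{\left(-11,-6 \right)} = 6 \left(\left(-1\right) \left(-72\right)\right) + 44 = 6 \cdot 72 + 44 = 432 + 44 = 476$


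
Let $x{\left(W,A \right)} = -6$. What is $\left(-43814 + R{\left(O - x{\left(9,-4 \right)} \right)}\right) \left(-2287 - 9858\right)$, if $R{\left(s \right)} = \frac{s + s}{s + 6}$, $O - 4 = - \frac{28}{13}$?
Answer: $\frac{1596321797}{3} \approx 5.3211 \cdot 10^{8}$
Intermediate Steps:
$O = \frac{24}{13}$ ($O = 4 - \frac{28}{13} = \frac{24}{13} \approx 1.8462$)
$R{\left(s \right)} = \frac{2 s}{6 + s}$
$\left(-43814 + R{\left(O - x{\left(9,-4 \right)} \right)}\right) \left(-2287 - 9858\right) = \left(-43814 + \frac{2 \left(\frac{24}{13} - -6\right)}{6 + \left(\frac{24}{13} - -6\right)}\right) \left(-2287 - 9858\right) = \left(-43814 + \frac{2 \left(\frac{24}{13} + 6\right)}{6 + \left(\frac{24}{13} + 6\right)}\right) \left(-12145\right) = \left(-43814 + 2 \cdot \frac{102}{13} \frac{1}{6 + \frac{102}{13}}\right) \left(-12145\right) = \left(-43814 + 2 \cdot \frac{102}{13} \frac{1}{\frac{180}{13}}\right) \left(-12145\right) = \left(-43814 + 2 \cdot \frac{102}{13} \cdot \frac{13}{180}\right) \left(-12145\right) = \left(-43814 + \frac{17}{15}\right) \left(-12145\right) = \left(- \frac{657193}{15}\right) \left(-12145\right) = \frac{1596321797}{3}$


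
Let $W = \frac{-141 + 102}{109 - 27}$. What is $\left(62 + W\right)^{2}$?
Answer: $\frac{25452025}{6724} \approx 3785.3$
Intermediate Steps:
$W = - \frac{39}{82} \approx -0.47561$
$\left(62 + W\right)^{2} = \left(62 - \frac{39}{82}\right)^{2} = \left(\frac{5045}{82}\right)^{2} = \frac{25452025}{6724}$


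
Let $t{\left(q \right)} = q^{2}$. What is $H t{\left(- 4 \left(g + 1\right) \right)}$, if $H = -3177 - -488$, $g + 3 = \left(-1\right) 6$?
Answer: $-2753536$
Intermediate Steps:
$g = -9$ ($g = -3 - 6 = -9$)
$H = -2689$ ($H = -3177 + 488 = -2689$)
$H t{\left(- 4 \left(g + 1\right) \right)} = - 2689 \left(- 4 \left(-9 + 1\right)\right)^{2} = - 2689 \left(\left(-4\right) \left(-8\right)\right)^{2} = - 2689 \cdot 32^{2} = \left(-2689\right) 1024 = -2753536$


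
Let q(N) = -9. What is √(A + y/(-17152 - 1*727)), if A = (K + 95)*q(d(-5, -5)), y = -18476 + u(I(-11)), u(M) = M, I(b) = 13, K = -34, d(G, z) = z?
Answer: 2*I*√43790623483/17879 ≈ 23.409*I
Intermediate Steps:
y = -18463 (y = -18476 + 13 = -18463)
A = -549 (A = (-34 + 95)*(-9) = 61*(-9) = -549)
√(A + y/(-17152 - 1*727)) = √(-549 - 18463/(-17152 - 1*727)) = √(-549 - 18463/(-17152 - 727)) = √(-549 - 18463/(-17879)) = √(-549 - 18463*(-1/17879)) = √(-549 + 18463/17879) = √(-9797108/17879) = 2*I*√43790623483/17879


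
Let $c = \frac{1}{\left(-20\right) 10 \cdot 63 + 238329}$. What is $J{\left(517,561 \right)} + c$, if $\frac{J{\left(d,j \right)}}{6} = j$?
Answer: $\frac{759803815}{225729} \approx 3366.0$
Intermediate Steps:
$J{\left(d,j \right)} = 6 j$
$c = \frac{1}{225729}$ ($c = \frac{1}{\left(-200\right) 63 + 238329} = \frac{1}{-12600 + 238329} = \frac{1}{225729} \approx 4.4301 \cdot 10^{-6}$)
$J{\left(517,561 \right)} + c = 6 \cdot 561 + \frac{1}{225729} = 3366 + \frac{1}{225729} = \frac{759803815}{225729}$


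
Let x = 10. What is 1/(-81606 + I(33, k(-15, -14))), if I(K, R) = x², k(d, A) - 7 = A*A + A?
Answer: -1/81506 ≈ -1.2269e-5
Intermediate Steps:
k(d, A) = 7 + A + A² (k(d, A) = 7 + (A*A + A) = 7 + (A² + A) = 7 + (A + A²) = 7 + A + A²)
I(K, R) = 100 (I(K, R) = 10² = 100)
1/(-81606 + I(33, k(-15, -14))) = 1/(-81606 + 100) = 1/(-81506) = -1/81506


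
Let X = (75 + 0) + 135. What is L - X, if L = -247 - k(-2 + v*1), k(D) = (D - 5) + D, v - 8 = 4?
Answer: -472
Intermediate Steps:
v = 12 (v = 8 + 4 = 12)
X = 210 (X = 75 + 135 = 210)
k(D) = -5 + 2*D (k(D) = (-5 + D) + D = -5 + 2*D)
L = -262 (L = -247 - (-5 + 2*(-2 + 12*1)) = -247 - (-5 + 2*(-2 + 12)) = -247 - (-5 + 2*10) = -247 - (-5 + 20) = -247 - 1*15 = -247 - 15 = -262)
L - X = -262 - 1*210 = -262 - 210 = -472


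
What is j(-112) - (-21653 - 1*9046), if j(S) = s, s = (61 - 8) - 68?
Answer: 30684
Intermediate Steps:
s = -15 (s = 53 - 68 = -15)
j(S) = -15
j(-112) - (-21653 - 1*9046) = -15 - (-21653 - 1*9046) = -15 - (-21653 - 9046) = -15 - 1*(-30699) = -15 + 30699 = 30684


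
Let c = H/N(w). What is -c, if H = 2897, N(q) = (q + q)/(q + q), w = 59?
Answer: -2897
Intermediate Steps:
N(q) = 1 (N(q) = (2*q)/((2*q)) = (2*q)*(1/(2*q)) = 1)
c = 2897 (c = 2897/1 = 2897*1 = 2897)
-c = -1*2897 = -2897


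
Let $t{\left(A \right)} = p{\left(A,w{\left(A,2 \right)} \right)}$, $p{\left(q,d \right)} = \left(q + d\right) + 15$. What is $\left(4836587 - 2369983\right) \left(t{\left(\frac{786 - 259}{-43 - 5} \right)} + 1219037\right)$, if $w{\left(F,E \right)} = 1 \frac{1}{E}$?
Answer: $\frac{36082712297443}{12} \approx 3.0069 \cdot 10^{12}$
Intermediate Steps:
$w{\left(F,E \right)} = \frac{1}{E}$
$p{\left(q,d \right)} = 15 + d + q$ ($p{\left(q,d \right)} = \left(d + q\right) + 15 = 15 + d + q$)
$t{\left(A \right)} = \frac{31}{2} + A$ ($t{\left(A \right)} = 15 + \frac{1}{2} + A = \frac{31}{2} + A$)
$\left(4836587 - 2369983\right) \left(t{\left(\frac{786 - 259}{-43 - 5} \right)} + 1219037\right) = \left(4836587 - 2369983\right) \left(\left(\frac{31}{2} + \frac{786 - 259}{-43 - 5}\right) + 1219037\right) = 2466604 \left(\left(\frac{31}{2} + \frac{527}{-48}\right) + 1219037\right) = 2466604 \left(\left(\frac{31}{2} + 527 \left(- \frac{1}{48}\right)\right) + 1219037\right) = 2466604 \left(\left(\frac{31}{2} - \frac{527}{48}\right) + 1219037\right) = 2466604 \left(\frac{217}{48} + 1219037\right) = 2466604 \cdot \frac{58513993}{48} = \frac{36082712297443}{12}$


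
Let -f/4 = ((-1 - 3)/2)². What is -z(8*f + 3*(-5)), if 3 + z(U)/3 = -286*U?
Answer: -122685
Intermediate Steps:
f = -16 (f = -4*(-1 - 3)²/4 = -4*(-4*½)² = -4*(-2)² = -4*4 = -16)
z(U) = -9 - 858*U (z(U) = -9 + 3*(-286*U) = -9 - 858*U)
-z(8*f + 3*(-5)) = -(-9 - 858*(8*(-16) + 3*(-5))) = -(-9 - 858*(-128 - 15)) = -(-9 - 858*(-143)) = -(-9 + 122694) = -1*122685 = -122685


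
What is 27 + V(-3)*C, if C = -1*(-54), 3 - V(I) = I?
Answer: 351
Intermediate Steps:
V(I) = 3 - I
C = 54
27 + V(-3)*C = 27 + (3 - 1*(-3))*54 = 27 + (3 + 3)*54 = 27 + 6*54 = 27 + 324 = 351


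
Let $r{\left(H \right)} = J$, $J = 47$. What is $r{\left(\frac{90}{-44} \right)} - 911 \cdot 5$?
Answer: $-4508$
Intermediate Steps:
$r{\left(H \right)} = 47$
$r{\left(\frac{90}{-44} \right)} - 911 \cdot 5 = 47 - 911 \cdot 5 = 47 - 4555 = -4508$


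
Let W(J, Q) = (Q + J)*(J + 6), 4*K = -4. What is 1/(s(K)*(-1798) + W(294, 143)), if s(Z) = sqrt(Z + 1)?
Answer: 1/131100 ≈ 7.6278e-6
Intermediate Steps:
K = -1 (K = (1/4)*(-4) = -1)
W(J, Q) = (6 + J)*(J + Q) (W(J, Q) = (J + Q)*(6 + J) = (6 + J)*(J + Q))
s(Z) = sqrt(1 + Z)
1/(s(K)*(-1798) + W(294, 143)) = 1/(sqrt(1 - 1)*(-1798) + (294**2 + 6*294 + 6*143 + 294*143)) = 1/(sqrt(0)*(-1798) + (86436 + 1764 + 858 + 42042)) = 1/(0*(-1798) + 131100) = 1/(0 + 131100) = 1/131100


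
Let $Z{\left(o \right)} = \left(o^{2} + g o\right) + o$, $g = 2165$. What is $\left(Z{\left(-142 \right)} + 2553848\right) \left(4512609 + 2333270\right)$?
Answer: $15515774000760$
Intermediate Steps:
$Z{\left(o \right)} = o^{2} + 2166 o$ ($Z{\left(o \right)} = \left(o^{2} + 2165 o\right) + o = o^{2} + 2166 o$)
$\left(Z{\left(-142 \right)} + 2553848\right) \left(4512609 + 2333270\right) = \left(- 142 \left(2166 - 142\right) + 2553848\right) \left(4512609 + 2333270\right) = \left(\left(-142\right) 2024 + 2553848\right) 6845879 = \left(-287408 + 2553848\right) 6845879 = 2266440 \cdot 6845879 = 15515774000760$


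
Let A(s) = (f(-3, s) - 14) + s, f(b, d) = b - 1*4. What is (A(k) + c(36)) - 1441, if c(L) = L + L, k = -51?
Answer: -1441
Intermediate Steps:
f(b, d) = -4 + b (f(b, d) = b - 4 = -4 + b)
A(s) = -21 + s (A(s) = ((-4 - 3) - 14) + s = (-7 - 14) + s = -21 + s)
c(L) = 2*L
(A(k) + c(36)) - 1441 = ((-21 - 51) + 2*36) - 1441 = (-72 + 72) - 1441 = 0 - 1441 = -1441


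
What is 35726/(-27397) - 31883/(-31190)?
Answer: -240795389/854512430 ≈ -0.28179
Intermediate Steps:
35726/(-27397) - 31883/(-31190) = 35726*(-1/27397) - 31883*(-1/31190) = -35726/27397 + 31883/31190 = -240795389/854512430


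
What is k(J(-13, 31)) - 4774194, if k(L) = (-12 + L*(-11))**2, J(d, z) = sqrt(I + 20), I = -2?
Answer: -4771872 + 792*sqrt(2) ≈ -4.7708e+6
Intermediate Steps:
J(d, z) = 3*sqrt(2) (J(d, z) = sqrt(-2 + 20) = sqrt(18) = 3*sqrt(2))
k(L) = (-12 - 11*L)**2
k(J(-13, 31)) - 4774194 = (12 + 11*(3*sqrt(2)))**2 - 4774194 = (12 + 33*sqrt(2))**2 - 4774194 = -4774194 + (12 + 33*sqrt(2))**2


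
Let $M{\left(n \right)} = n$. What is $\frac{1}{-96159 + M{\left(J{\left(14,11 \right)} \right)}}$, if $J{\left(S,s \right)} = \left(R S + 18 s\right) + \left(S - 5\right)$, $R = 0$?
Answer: $- \frac{1}{95952} \approx -1.0422 \cdot 10^{-5}$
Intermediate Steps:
$J{\left(S,s \right)} = -5 + S + 18 s$ ($J{\left(S,s \right)} = \left(0 S + 18 s\right) + \left(S - 5\right) = \left(0 + 18 s\right) + \left(-5 + S\right) = 18 s + \left(-5 + S\right) = -5 + S + 18 s$)
$\frac{1}{-96159 + M{\left(J{\left(14,11 \right)} \right)}} = \frac{1}{-96159 + \left(-5 + 14 + 18 \cdot 11\right)} = \frac{1}{-96159 + \left(-5 + 14 + 198\right)} = \frac{1}{-96159 + 207} = \frac{1}{-95952} = - \frac{1}{95952}$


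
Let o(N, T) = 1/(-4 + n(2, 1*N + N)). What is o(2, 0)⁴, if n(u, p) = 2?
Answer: 1/16 ≈ 0.062500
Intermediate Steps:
o(N, T) = -½ (o(N, T) = 1/(-4 + 2) = 1/(-2) = -½)
o(2, 0)⁴ = (-½)⁴ = 1/16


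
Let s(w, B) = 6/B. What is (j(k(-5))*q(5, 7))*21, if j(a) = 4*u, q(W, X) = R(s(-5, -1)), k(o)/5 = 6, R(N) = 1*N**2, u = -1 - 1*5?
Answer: -18144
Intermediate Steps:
u = -6 (u = -1 - 5 = -6)
R(N) = N**2
k(o) = 30 (k(o) = 5*6 = 30)
q(W, X) = 36 (q(W, X) = (6/(-1))**2 = (6*(-1))**2 = (-6)**2 = 36)
j(a) = -24 (j(a) = 4*(-6) = -24)
(j(k(-5))*q(5, 7))*21 = -24*36*21 = -864*21 = -18144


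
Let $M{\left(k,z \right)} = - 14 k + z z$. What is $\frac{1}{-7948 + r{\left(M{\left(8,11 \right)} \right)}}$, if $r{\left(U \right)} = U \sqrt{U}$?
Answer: $- \frac{1}{7921} \approx -0.00012625$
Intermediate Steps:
$M{\left(k,z \right)} = z^{2} - 14 k$ ($M{\left(k,z \right)} = - 14 k + z^{2} = z^{2} - 14 k$)
$r{\left(U \right)} = U^{\frac{3}{2}}$
$\frac{1}{-7948 + r{\left(M{\left(8,11 \right)} \right)}} = \frac{1}{-7948 + \left(11^{2} - 112\right)^{\frac{3}{2}}} = \frac{1}{-7948 + \left(121 - 112\right)^{\frac{3}{2}}} = \frac{1}{-7948 + 9^{\frac{3}{2}}} = \frac{1}{-7948 + 27} = \frac{1}{-7921} = - \frac{1}{7921}$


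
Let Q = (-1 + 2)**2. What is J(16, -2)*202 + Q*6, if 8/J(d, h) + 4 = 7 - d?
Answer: -1538/13 ≈ -118.31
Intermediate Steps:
Q = 1 (Q = 1**2 = 1)
J(d, h) = 8/(3 - d) (J(d, h) = 8/(-4 + (7 - d)) = 8/(3 - d))
J(16, -2)*202 + Q*6 = -8/(-3 + 16)*202 + 1*6 = -8/13*202 + 6 = -1616/13 + 6 = -1538/13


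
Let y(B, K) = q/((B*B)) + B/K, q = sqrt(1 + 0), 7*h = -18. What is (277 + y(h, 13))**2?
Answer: 66678574833025/869306256 ≈ 76703.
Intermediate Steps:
h = -18/7 (h = (1/7)*(-18) = -18/7 ≈ -2.5714)
q = 1 (q = sqrt(1) = 1)
y(B, K) = B**(-2) + B/K (y(B, K) = 1/(B*B) + B/K = 1/B**2 + B/K = B**(-2) + B/K)
(277 + y(h, 13))**2 = (277 + ((-18/7)**(-2) - 18/7/13))**2 = (277 + (49/324 - 18/7*1/13))**2 = (277 + (49/324 - 18/91))**2 = (277 - 1373/29484)**2 = (8165695/29484)**2 = 66678574833025/869306256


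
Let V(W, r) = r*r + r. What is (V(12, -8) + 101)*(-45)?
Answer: -7065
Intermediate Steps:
V(W, r) = r + r² (V(W, r) = r² + r = r + r²)
(V(12, -8) + 101)*(-45) = (-8*(1 - 8) + 101)*(-45) = (-8*(-7) + 101)*(-45) = (56 + 101)*(-45) = 157*(-45) = -7065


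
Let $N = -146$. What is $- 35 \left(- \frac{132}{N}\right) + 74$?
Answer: $\frac{3092}{73} \approx 42.356$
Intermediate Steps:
$- 35 \left(- \frac{132}{N}\right) + 74 = - 35 \left(- \frac{132}{-146}\right) + 74 = - 35 \left(\left(-132\right) \left(- \frac{1}{146}\right)\right) + 74 = \left(-35\right) \frac{66}{73} + 74 = - \frac{2310}{73} + 74 = \frac{3092}{73}$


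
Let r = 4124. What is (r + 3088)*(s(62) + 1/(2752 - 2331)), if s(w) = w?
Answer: 188254836/421 ≈ 4.4716e+5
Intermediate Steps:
(r + 3088)*(s(62) + 1/(2752 - 2331)) = (4124 + 3088)*(62 + 1/(2752 - 2331)) = 7212*(62 + 1/421) = 7212*(26103/421) = 188254836/421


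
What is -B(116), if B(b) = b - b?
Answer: 0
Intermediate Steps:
B(b) = 0
-B(116) = -1*0 = 0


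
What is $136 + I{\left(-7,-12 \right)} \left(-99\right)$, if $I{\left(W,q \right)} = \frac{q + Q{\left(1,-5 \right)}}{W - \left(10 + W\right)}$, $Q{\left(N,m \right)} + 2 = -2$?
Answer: $- \frac{112}{5} \approx -22.4$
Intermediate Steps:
$Q{\left(N,m \right)} = -4$ ($Q{\left(N,m \right)} = -2 - 2 = -4$)
$I{\left(W,q \right)} = \frac{2}{5} - \frac{q}{10}$ ($I{\left(W,q \right)} = \frac{q - 4}{W - \left(10 + W\right)} = \frac{-4 + q}{-10} = \left(-4 + q\right) \left(- \frac{1}{10}\right) = \frac{2}{5} - \frac{q}{10}$)
$136 + I{\left(-7,-12 \right)} \left(-99\right) = 136 + \left(\frac{2}{5} - - \frac{6}{5}\right) \left(-99\right) = 136 + \left(\frac{2}{5} + \frac{6}{5}\right) \left(-99\right) = 136 + \frac{8}{5} \left(-99\right) = 136 - \frac{792}{5} = - \frac{112}{5}$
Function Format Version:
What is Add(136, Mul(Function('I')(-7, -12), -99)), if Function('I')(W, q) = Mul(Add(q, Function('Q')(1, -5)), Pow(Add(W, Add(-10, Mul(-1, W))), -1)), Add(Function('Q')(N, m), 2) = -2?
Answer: Rational(-112, 5) ≈ -22.400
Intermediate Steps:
Function('Q')(N, m) = -4 (Function('Q')(N, m) = Add(-2, -2) = -4)
Function('I')(W, q) = Add(Rational(2, 5), Mul(Rational(-1, 10), q)) (Function('I')(W, q) = Mul(Add(q, -4), Pow(Add(W, Add(-10, Mul(-1, W))), -1)) = Mul(Add(-4, q), Pow(-10, -1)) = Mul(Add(-4, q), Rational(-1, 10)) = Add(Rational(2, 5), Mul(Rational(-1, 10), q)))
Add(136, Mul(Function('I')(-7, -12), -99)) = Add(136, Mul(Add(Rational(2, 5), Mul(Rational(-1, 10), -12)), -99)) = Add(136, Mul(Add(Rational(2, 5), Rational(6, 5)), -99)) = Add(136, Mul(Rational(8, 5), -99)) = Add(136, Rational(-792, 5)) = Rational(-112, 5)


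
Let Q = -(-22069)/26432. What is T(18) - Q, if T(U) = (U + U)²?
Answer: 34233803/26432 ≈ 1295.2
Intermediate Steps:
Q = 22069/26432 (Q = -(-22069)/26432 = -1*(-22069/26432) = 22069/26432 ≈ 0.83494)
T(U) = 4*U² (T(U) = (2*U)² = 4*U²)
T(18) - Q = 4*18² - 1*22069/26432 = 4*324 - 22069/26432 = 1296 - 22069/26432 = 34233803/26432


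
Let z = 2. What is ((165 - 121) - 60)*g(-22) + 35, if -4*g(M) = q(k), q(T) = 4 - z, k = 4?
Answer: 43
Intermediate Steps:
q(T) = 2 (q(T) = 4 - 1*2 = 4 - 2 = 2)
g(M) = -½ (g(M) = -¼*2 = -½)
((165 - 121) - 60)*g(-22) + 35 = ((165 - 121) - 60)*(-½) + 35 = (44 - 60)*(-½) + 35 = -16*(-½) + 35 = 8 + 35 = 43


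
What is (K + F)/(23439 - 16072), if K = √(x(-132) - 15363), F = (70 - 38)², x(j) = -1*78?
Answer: 1024/7367 + I*√15441/7367 ≈ 0.139 + 0.016867*I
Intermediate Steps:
x(j) = -78
F = 1024 (F = 32² = 1024)
K = I*√15441 (K = √(-78 - 15363) = √(-15441) = I*√15441 ≈ 124.26*I)
(K + F)/(23439 - 16072) = (I*√15441 + 1024)/(23439 - 16072) = (1024 + I*√15441)/7367 = (1024 + I*√15441)*(1/7367) = 1024/7367 + I*√15441/7367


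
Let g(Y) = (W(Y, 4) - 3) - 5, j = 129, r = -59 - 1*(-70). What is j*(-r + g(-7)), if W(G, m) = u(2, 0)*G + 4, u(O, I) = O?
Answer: -3741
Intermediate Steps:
r = 11 (r = -59 + 70 = 11)
W(G, m) = 4 + 2*G (W(G, m) = 2*G + 4 = 4 + 2*G)
g(Y) = -4 + 2*Y (g(Y) = ((4 + 2*Y) - 3) - 5 = (1 + 2*Y) - 5 = -4 + 2*Y)
j*(-r + g(-7)) = 129*(-1*11 + (-4 + 2*(-7))) = 129*(-11 + (-4 - 14)) = 129*(-11 - 18) = 129*(-29) = -3741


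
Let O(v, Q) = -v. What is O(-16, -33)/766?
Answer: 8/383 ≈ 0.020888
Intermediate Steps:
O(-16, -33)/766 = -1*(-16)/766 = 16*(1/766) = 8/383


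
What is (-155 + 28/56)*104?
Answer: -16068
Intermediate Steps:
(-155 + 28/56)*104 = (-155 + 28*(1/56))*104 = (-155 + 1/2)*104 = -309/2*104 = -16068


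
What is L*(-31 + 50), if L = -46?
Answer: -874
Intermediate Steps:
L*(-31 + 50) = -46*(-31 + 50) = -46*19 = -874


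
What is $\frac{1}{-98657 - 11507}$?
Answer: $- \frac{1}{110164} \approx -9.0774 \cdot 10^{-6}$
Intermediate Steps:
$\frac{1}{-98657 - 11507} = \frac{1}{-110164} = - \frac{1}{110164}$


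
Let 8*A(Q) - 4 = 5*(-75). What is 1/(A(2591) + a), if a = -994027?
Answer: -8/7952587 ≈ -1.0060e-6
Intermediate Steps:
A(Q) = -371/8 (A(Q) = 1/2 + (5*(-75))/8 = 1/2 + (1/8)*(-375) = 1/2 - 375/8 = -371/8)
1/(A(2591) + a) = 1/(-371/8 - 994027) = 1/(-7952587/8) = -8/7952587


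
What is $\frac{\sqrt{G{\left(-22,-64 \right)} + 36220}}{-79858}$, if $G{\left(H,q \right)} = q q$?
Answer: $- \frac{\sqrt{10079}}{39929} \approx -0.0025143$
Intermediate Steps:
$G{\left(H,q \right)} = q^{2}$
$\frac{\sqrt{G{\left(-22,-64 \right)} + 36220}}{-79858} = \frac{\sqrt{\left(-64\right)^{2} + 36220}}{-79858} = \sqrt{4096 + 36220} \left(- \frac{1}{79858}\right) = \sqrt{40316} \left(- \frac{1}{79858}\right) = 2 \sqrt{10079} \left(- \frac{1}{79858}\right) = - \frac{\sqrt{10079}}{39929}$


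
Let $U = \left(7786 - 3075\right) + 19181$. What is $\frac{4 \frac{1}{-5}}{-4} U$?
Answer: $\frac{23892}{5} \approx 4778.4$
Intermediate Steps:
$U = 23892$ ($U = 4711 + 19181 = 23892$)
$\frac{4 \frac{1}{-5}}{-4} U = \frac{4 \frac{1}{-5}}{-4} \cdot 23892 = 4 \left(- \frac{1}{5}\right) \left(- \frac{1}{4}\right) 23892 = \left(- \frac{4}{5}\right) \left(- \frac{1}{4}\right) 23892 = \frac{1}{5} \cdot 23892 = \frac{23892}{5}$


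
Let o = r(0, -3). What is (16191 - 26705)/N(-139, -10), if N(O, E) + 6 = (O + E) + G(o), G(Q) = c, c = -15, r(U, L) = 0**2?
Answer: 5257/85 ≈ 61.847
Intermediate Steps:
r(U, L) = 0
o = 0
G(Q) = -15
N(O, E) = -21 + E + O (N(O, E) = -6 + ((O + E) - 15) = -6 + ((E + O) - 15) = -6 + (-15 + E + O) = -21 + E + O)
(16191 - 26705)/N(-139, -10) = (16191 - 26705)/(-21 - 10 - 139) = -10514/(-170) = -10514*(-1/170) = 5257/85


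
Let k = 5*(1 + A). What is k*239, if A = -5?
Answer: -4780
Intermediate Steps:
k = -20 (k = 5*(1 - 5) = 5*(-4) = -20)
k*239 = -20*239 = -4780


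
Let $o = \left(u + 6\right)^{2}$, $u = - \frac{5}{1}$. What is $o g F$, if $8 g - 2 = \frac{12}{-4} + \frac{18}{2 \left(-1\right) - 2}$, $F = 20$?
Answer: $- \frac{55}{4} \approx -13.75$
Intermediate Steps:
$u = -5$ ($u = \left(-5\right) 1 = -5$)
$o = 1$ ($o = \left(-5 + 6\right)^{2} = 1^{2} = 1$)
$g = - \frac{11}{16}$ ($g = \frac{1}{4} + \frac{\frac{12}{-4} + \frac{18}{2 \left(-1\right) - 2}}{8} = \frac{1}{4} + \frac{12 \left(- \frac{1}{4}\right) + \frac{18}{-2 - 2}}{8} = \frac{1}{4} + \frac{-3 + \frac{18}{-4}}{8} = \frac{1}{4} + \frac{-3 + 18 \left(- \frac{1}{4}\right)}{8} = \frac{1}{4} + \frac{-3 - \frac{9}{2}}{8} = \frac{1}{4} + \frac{1}{8} \left(- \frac{15}{2}\right) = \frac{1}{4} - \frac{15}{16} = - \frac{11}{16} \approx -0.6875$)
$o g F = 1 \left(- \frac{11}{16}\right) 20 = \left(- \frac{11}{16}\right) 20 = - \frac{55}{4}$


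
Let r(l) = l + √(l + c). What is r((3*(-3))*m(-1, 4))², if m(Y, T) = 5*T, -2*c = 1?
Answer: 64439/2 - 3420*I*√2 ≈ 32220.0 - 4836.6*I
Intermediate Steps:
c = -½ (c = -½*1 = -½ ≈ -0.50000)
r(l) = l + √(-½ + l) (r(l) = l + √(l - ½) = l + √(-½ + l))
r((3*(-3))*m(-1, 4))² = ((3*(-3))*(5*4) + √(-2 + 4*((3*(-3))*(5*4)))/2)² = (-9*20 + √(-2 + 4*(-9*20))/2)² = (-180 + √(-2 + 4*(-180))/2)² = (-180 + √(-2 - 720)/2)² = (-180 + √(-722)/2)² = (-180 + (19*I*√2)/2)² = (-180 + 19*I*√2/2)²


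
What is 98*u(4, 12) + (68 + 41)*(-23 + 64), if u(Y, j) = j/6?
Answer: 4665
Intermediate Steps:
u(Y, j) = j/6 (u(Y, j) = j*(1/6) = j/6)
98*u(4, 12) + (68 + 41)*(-23 + 64) = 98*((1/6)*12) + (68 + 41)*(-23 + 64) = 98*2 + 109*41 = 196 + 4469 = 4665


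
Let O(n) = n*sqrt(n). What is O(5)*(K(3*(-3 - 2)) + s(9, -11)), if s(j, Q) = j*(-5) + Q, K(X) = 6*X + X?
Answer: -805*sqrt(5) ≈ -1800.0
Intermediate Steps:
K(X) = 7*X
s(j, Q) = Q - 5*j (s(j, Q) = -5*j + Q = Q - 5*j)
O(n) = n**(3/2)
O(5)*(K(3*(-3 - 2)) + s(9, -11)) = 5**(3/2)*(7*(3*(-3 - 2)) + (-11 - 5*9)) = (5*sqrt(5))*(7*(3*(-5)) + (-11 - 45)) = (5*sqrt(5))*(7*(-15) - 56) = (5*sqrt(5))*(-105 - 56) = (5*sqrt(5))*(-161) = -805*sqrt(5)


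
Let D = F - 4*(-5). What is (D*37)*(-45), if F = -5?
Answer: -24975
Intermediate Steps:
D = 15 (D = -5 - 4*(-5) = -5 + 20 = 15)
(D*37)*(-45) = (15*37)*(-45) = 555*(-45) = -24975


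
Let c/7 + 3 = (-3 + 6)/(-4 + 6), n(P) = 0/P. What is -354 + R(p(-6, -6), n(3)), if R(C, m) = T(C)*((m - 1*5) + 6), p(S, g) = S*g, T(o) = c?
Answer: -729/2 ≈ -364.50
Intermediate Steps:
n(P) = 0
c = -21/2 (c = -21 + 7*((-3 + 6)/(-4 + 6)) = -21 + 7*(3/2) = -21 + 21/2 = -21/2 ≈ -10.500)
T(o) = -21/2
R(C, m) = -21/2 - 21*m/2 (R(C, m) = -21*((m - 1*5) + 6)/2 = -21*((m - 5) + 6)/2 = -21*((-5 + m) + 6)/2 = -21*(1 + m)/2 = -21/2 - 21*m/2)
-354 + R(p(-6, -6), n(3)) = -354 + (-21/2 - 21/2*0) = -354 + (-21/2 + 0) = -354 - 21/2 = -729/2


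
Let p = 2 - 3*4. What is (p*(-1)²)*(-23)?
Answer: 230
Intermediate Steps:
p = -10 (p = 2 - 12 = -10)
(p*(-1)²)*(-23) = -10*(-1)²*(-23) = -10*1*(-23) = -10*(-23) = 230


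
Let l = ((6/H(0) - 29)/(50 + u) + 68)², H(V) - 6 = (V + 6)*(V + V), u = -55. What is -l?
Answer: -135424/25 ≈ -5417.0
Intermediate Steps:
H(V) = 6 + 2*V*(6 + V) (H(V) = 6 + (V + 6)*(V + V) = 6 + (6 + V)*(2*V) = 6 + 2*V*(6 + V))
l = 135424/25 (l = ((6/(6 + 2*0² + 12*0) - 29)/(50 - 55) + 68)² = ((6/(6 + 2*0 + 0) - 29)/(-5) + 68)² = ((6/(6 + 0 + 0) - 29)*(-⅕) + 68)² = ((6/6 - 29)*(-⅕) + 68)² = ((6*(⅙) - 29)*(-⅕) + 68)² = ((1 - 29)*(-⅕) + 68)² = (-28*(-⅕) + 68)² = (28/5 + 68)² = (368/5)² = 135424/25 ≈ 5417.0)
-l = -1*135424/25 = -135424/25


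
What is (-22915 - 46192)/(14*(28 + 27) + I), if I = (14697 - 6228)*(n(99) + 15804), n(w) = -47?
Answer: -69107/133446803 ≈ -0.00051786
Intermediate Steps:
I = 133446033 (I = (14697 - 6228)*(-47 + 15804) = 8469*15757 = 133446033)
(-22915 - 46192)/(14*(28 + 27) + I) = (-22915 - 46192)/(14*(28 + 27) + 133446033) = -69107/(14*55 + 133446033) = -69107/(770 + 133446033) = -69107/133446803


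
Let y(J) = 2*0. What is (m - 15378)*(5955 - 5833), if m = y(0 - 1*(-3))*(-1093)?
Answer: -1876116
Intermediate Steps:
y(J) = 0
m = 0 (m = 0*(-1093) = 0)
(m - 15378)*(5955 - 5833) = (0 - 15378)*(5955 - 5833) = -15378*122 = -1876116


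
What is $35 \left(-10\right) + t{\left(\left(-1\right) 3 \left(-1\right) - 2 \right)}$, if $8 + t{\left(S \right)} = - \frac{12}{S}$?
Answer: $-370$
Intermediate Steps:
$t{\left(S \right)} = -8 - \frac{12}{S}$
$35 \left(-10\right) + t{\left(\left(-1\right) 3 \left(-1\right) - 2 \right)} = 35 \left(-10\right) - \left(8 + \frac{12}{\left(-1\right) 3 \left(-1\right) - 2}\right) = -350 - \left(8 + \frac{12}{\left(-3\right) \left(-1\right) - 2}\right) = -350 - \left(8 + \frac{12}{3 - 2}\right) = -350 - \left(8 + \frac{12}{1}\right) = -350 - 20 = -370$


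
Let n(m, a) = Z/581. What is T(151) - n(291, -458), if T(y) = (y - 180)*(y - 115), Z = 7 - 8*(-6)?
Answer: -606619/581 ≈ -1044.1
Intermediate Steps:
Z = 55 (Z = 7 + 48 = 55)
T(y) = (-180 + y)*(-115 + y)
n(m, a) = 55/581
T(151) - n(291, -458) = (20700 + 151² - 295*151) - 1*55/581 = (20700 + 22801 - 44545) - 55/581 = -1044 - 55/581 = -606619/581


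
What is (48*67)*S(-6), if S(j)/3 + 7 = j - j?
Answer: -67536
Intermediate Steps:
S(j) = -21 (S(j) = -21 + 3*(j - j) = -21 + 3*0 = -21 + 0 = -21)
(48*67)*S(-6) = (48*67)*(-21) = 3216*(-21) = -67536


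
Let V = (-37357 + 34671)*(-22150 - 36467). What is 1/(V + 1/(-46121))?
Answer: 46121/7261532928701 ≈ 6.3514e-9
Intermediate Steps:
V = 157445262 (V = -2686*(-58617) = 157445262)
1/(V + 1/(-46121)) = 1/(157445262 + 1/(-46121)) = 1/(157445262 - 1/46121) = 1/(7261532928701/46121) = 46121/7261532928701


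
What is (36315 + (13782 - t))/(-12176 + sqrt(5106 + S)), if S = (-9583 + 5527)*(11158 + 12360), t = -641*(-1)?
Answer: -301088128/121819439 - 24728*I*sqrt(95383902)/121819439 ≈ -2.4716 - 1.9825*I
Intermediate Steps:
t = 641
S = -95389008 (S = -4056*23518 = -95389008)
(36315 + (13782 - t))/(-12176 + sqrt(5106 + S)) = (36315 + (13782 - 1*641))/(-12176 + sqrt(5106 - 95389008)) = (36315 + (13782 - 641))/(-12176 + sqrt(-95383902)) = (36315 + 13141)/(-12176 + I*sqrt(95383902)) = 49456/(-12176 + I*sqrt(95383902))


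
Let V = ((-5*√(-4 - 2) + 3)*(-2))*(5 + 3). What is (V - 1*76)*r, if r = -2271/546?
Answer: 46934/91 - 30280*I*√6/91 ≈ 515.76 - 815.06*I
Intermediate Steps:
r = -757/182 (r = -2271*1/546 = -757/182 ≈ -4.1593)
V = -48 + 80*I*√6 (V = ((-5*I*√6 + 3)*(-2))*8 = ((3 - 5*I*√6)*(-2))*8 = (-6 + 10*I*√6)*8 = -48 + 80*I*√6 ≈ -48.0 + 195.96*I)
(V - 1*76)*r = ((-48 + 80*I*√6) - 1*76)*(-757/182) = ((-48 + 80*I*√6) - 76)*(-757/182) = (-124 + 80*I*√6)*(-757/182) = 46934/91 - 30280*I*√6/91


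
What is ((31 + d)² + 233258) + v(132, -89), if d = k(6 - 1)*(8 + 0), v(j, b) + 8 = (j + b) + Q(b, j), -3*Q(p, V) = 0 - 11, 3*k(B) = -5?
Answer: 2102479/9 ≈ 2.3361e+5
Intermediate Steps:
k(B) = -5/3 (k(B) = (⅓)*(-5) = -5/3)
Q(p, V) = 11/3 (Q(p, V) = -(0 - 11)/3 = -⅓*(-11) = 11/3)
v(j, b) = -13/3 + b + j (v(j, b) = -8 + ((j + b) + 11/3) = -8 + ((b + j) + 11/3) = -8 + (11/3 + b + j) = -13/3 + b + j)
d = -40/3 (d = -5*(8 + 0)/3 = -5/3*8 = -40/3 ≈ -13.333)
((31 + d)² + 233258) + v(132, -89) = ((31 - 40/3)² + 233258) + (-13/3 - 89 + 132) = ((53/3)² + 233258) + 116/3 = (2809/9 + 233258) + 116/3 = 2102131/9 + 116/3 = 2102479/9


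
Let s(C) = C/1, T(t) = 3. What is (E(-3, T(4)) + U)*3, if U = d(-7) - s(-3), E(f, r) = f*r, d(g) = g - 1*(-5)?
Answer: -24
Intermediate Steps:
d(g) = 5 + g (d(g) = g + 5 = 5 + g)
s(C) = C (s(C) = C*1 = C)
U = 1 (U = (5 - 7) - 1*(-3) = -2 + 3 = 1)
(E(-3, T(4)) + U)*3 = (-3*3 + 1)*3 = (-9 + 1)*3 = -8*3 = -24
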